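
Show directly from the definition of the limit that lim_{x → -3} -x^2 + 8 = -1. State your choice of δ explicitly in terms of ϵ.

δ = min(1, ϵ/7)

Suppose ϵ > 0. We want δ > 0 such that 0 < |x + 3| < δ implies |(-x^2 + 8) + 1| < ϵ.
(-x^2 + 8) + 1 = -x^2 + 9 = (x + 3)(-x + 3).
So |(-x^2 + 8) + 1| = |x + 3|·|-x + 3|.
Assume first that |x + 3| < 1, so |x| < 4. Then |-x + 3| ≤ 4 + 3 = 7.
Hence |(-x^2 + 8) + 1| ≤ 7|x + 3| < ϵ provided |x + 3| < ϵ/7.
Choosing δ = min(1, ϵ/7) ensures both conditions, hence |(-x^2 + 8) + 1| < ϵ.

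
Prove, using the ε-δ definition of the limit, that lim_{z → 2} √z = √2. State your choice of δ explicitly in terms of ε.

δ = min(2, √2·ε)

Let ε > 0 be given. We want δ > 0 such that 0 < |z − 2| < δ implies |√z − √2| < ε.
Multiplying by the conjugate, |√z − √2| = |z − 2|/(√z + √2).
Restrict δ ≤ 2 so that |z − 2| < 2 forces z > 0, and then √z + √2 > √2.
Hence |√z − √2| < |z − 2|/√2, which is < ε once |z − 2| < √2·ε.
Take δ = min(2, √2·ε). If 0 < |z − 2| < δ then z > 0 and |√z − √2| < |z − 2|/√2 < ε.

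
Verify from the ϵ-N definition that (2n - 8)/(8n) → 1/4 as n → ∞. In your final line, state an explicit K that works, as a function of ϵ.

K = 1/ϵ

Let ϵ > 0 be given. For n ≥ 1, |(2n - 8)/(8n) − (1/4)| = |-64|/(8(8n)) = 64/(8(8n)).
Since 8n ≥ 8n for n ≥ 1, this is ≤ 64/(8·8n) = 1/n.
So |(2n - 8)/(8n) − (1/4)| < ϵ whenever n > 1/ϵ.
Take K = 1/ϵ. If n > K then |(2n - 8)/(8n) − (1/4)| ≤ 1/n < ϵ.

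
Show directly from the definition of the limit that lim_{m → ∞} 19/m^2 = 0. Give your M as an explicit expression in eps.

M = (19/eps)^{1/2}

Let eps > 0 be given. For m ≥ 1, |19/m^2 − 0| = 19/m^2.
19/m^2 < eps ⇔ m^2 > 19/eps ⇔ m > (19/eps)^{1/2}.
Take M = (19/eps)^{1/2}. Then m > M implies 19/m^2 < eps.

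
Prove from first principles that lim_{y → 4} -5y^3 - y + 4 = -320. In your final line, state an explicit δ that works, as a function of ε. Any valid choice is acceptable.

Let ε > 0. We want δ > 0 such that 0 < |y − 4| < δ implies |(-5y^3 - y + 4) + 320| < ε.
(-5y^3 - y + 4) + 320 = -5y^3 - y + 324 = (y − 4)(-5y^2 - 20y - 81).
So |(-5y^3 - y + 4) + 320| = |y − 4|·|-5y^2 - 20y - 81|.
Require δ ≤ 1. Then |y − 4| < 1 gives |y| < 5, and by the triangle inequality |-5y^2 - 20y - 81| ≤ 5·5^2 + 20·5 + 81 = 306.
Hence |(-5y^3 - y + 4) + 320| ≤ 306|y − 4| < ε provided |y − 4| < ε/306.
Choosing δ = min(1, ε/306) ensures both conditions, hence |(-5y^3 - y + 4) + 320| < ε.

δ = min(1, ε/306)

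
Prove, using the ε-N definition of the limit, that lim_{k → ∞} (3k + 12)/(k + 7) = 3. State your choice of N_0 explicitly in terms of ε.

N_0 = 9/ε

Fix ε > 0. For k ≥ 1, |(3k + 12)/(k + 7) − 3| = |-9|/((k + 7)) = 9/((k + 7)).
Since k + 7 ≥ k for k ≥ 1, this is ≤ 9/(k) = 9/k.
So |(3k + 12)/(k + 7) − 3| < ε whenever k > 9/ε.
Take N_0 = 9/ε. If k > N_0 then |(3k + 12)/(k + 7) − 3| ≤ 9/k < ε.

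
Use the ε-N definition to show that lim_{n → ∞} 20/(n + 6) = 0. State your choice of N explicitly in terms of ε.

Fix ε > 0. For n ≥ 1, |20/(n + 6) − 0| = 20/(n + 6) ≤ 20/n.
We need 20/n < ε, i.e. n > 20/ε.
Take N = 20/ε. If n > N then |20/(n + 6)| ≤ 20/n < ε.

N = 20/ε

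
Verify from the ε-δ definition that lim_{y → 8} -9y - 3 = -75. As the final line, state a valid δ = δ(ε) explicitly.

δ = ε/9

Let ε > 0. We need δ > 0 so that 0 < |y − 8| < δ implies |(-9y - 3) + 75| < ε.
|(-9y - 3) + 75| = |-9y + 72| = 9|y − 8|.
Thus it suffices that |y − 8| < ε/9.
Take δ = ε/9. If 0 < |y − 8| < δ then |(-9y - 3) + 75| = 9|y − 8| < 9·(ε/9) = ε.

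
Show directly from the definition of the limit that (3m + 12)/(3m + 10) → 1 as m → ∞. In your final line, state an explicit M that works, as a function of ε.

M = (2/3)/ε

Let ε > 0. For m ≥ 1, |(3m + 12)/(3m + 10) − 1| = |6|/(3(3m + 10)) = 6/(3(3m + 10)).
Since 3m + 10 ≥ 3m for m ≥ 1, this is ≤ 6/(3·3m) = (2/3)/m.
So |(3m + 12)/(3m + 10) − 1| < ε whenever m > (2/3)/ε.
Take M = (2/3)/ε. If m > M then |(3m + 12)/(3m + 10) − 1| ≤ (2/3)/m < ε.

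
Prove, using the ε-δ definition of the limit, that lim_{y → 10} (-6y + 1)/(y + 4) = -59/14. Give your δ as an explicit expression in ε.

Let ε > 0 be given. We want δ > 0 with 0 < |y − 10| < δ ⇒ |(-6y + 1)/(y + 4) + 59/14| < ε.
Combining over a common denominator, (-6y + 1)/(y + 4) + 59/14 = [(-6y + 1)·14 − (-59)·(y + 4)] / [14·(y + 4)] = -25(y − 10) / (14(y + 4)).
So |(-6y + 1)/(y + 4) + 59/14| = 25|y − 10| / (14·|y + 4|).
Require δ ≤ 7, so |y + 4| ≥ |14| − |y − 10| > 14 − 7 = 7.
Hence |(-6y + 1)/(y + 4) + 59/14| < 25|y − 10|/(14·7) = (25/98)|y − 10|, which is < ε once |y − 10| < (98/25)ε.
Take δ = min(7, (98/25)ε). Then 0 < |y − 10| < δ forces both bounds, so |(-6y + 1)/(y + 4) + 59/14| < ε.

δ = min(7, (98/25)ε)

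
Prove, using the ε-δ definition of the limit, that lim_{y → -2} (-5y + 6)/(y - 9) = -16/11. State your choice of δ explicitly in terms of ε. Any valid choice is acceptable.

δ = min(11/2, (121/78)ε)

Suppose ε > 0. We want δ > 0 with 0 < |y + 2| < δ ⇒ |(-5y + 6)/(y - 9) + 16/11| < ε.
Combining over a common denominator, (-5y + 6)/(y - 9) + 16/11 = [(-5y + 6)·(-11) − 16·(y - 9)] / [(-11)·(y - 9)] = 39(y + 2) / ((-11)(y - 9)).
So |(-5y + 6)/(y - 9) + 16/11| = 39|y + 2| / (11·|y − 9|).
Restrict δ ≤ 11/2. Then |y + 2| < 11/2 gives |y − 9| = |(y + 2) + (-11)| ≥ 11 − 11/2 = 11/2.
Hence |(-5y + 6)/(y - 9) + 16/11| < 39|y + 2|/(11·(11/2)) = (78/121)|y + 2|, which is < ε once |y + 2| < (121/78)ε.
Take δ = min(11/2, (121/78)ε). Then 0 < |y + 2| < δ forces both bounds, so |(-5y + 6)/(y - 9) + 16/11| < ε.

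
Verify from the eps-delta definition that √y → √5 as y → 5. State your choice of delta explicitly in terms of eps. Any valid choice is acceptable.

delta = min(5, √5·eps)

Fix eps > 0. We want delta > 0 such that 0 < |y − 5| < delta implies |√y − √5| < eps.
Rationalise: √y − √5 = (y − 5)/(√y + √5), so |√y − √5| = |y − 5|/(√y + √5).
Restrict delta ≤ 5 so that |y − 5| < 5 forces y > 0, and then √y + √5 > √5.
Hence |√y − √5| < |y − 5|/√5, which is < eps once |y − 5| < √5·eps.
Take delta = min(5, √5·eps). If 0 < |y − 5| < delta then y > 0 and |√y − √5| < |y − 5|/√5 < eps.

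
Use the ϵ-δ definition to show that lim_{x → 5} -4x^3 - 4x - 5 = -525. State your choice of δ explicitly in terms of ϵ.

δ = min(2, ϵ/440)

Let ϵ > 0. We want δ > 0 such that 0 < |x − 5| < δ implies |(-4x^3 - 4x - 5) + 525| < ϵ.
(-4x^3 - 4x - 5) + 525 = -4x^3 - 4x + 520 = (x − 5)(-4x^2 - 20x - 104).
So |(-4x^3 - 4x - 5) + 525| = |x − 5|·|-4x^2 - 20x - 104|.
Assume first that |x − 5| < 2, so |x| < 7. Then |-4x^2 - 20x - 104| ≤ 4·7^2 + 20·7 + 104 = 440.
Hence |(-4x^3 - 4x - 5) + 525| ≤ 440|x − 5| < ϵ provided |x − 5| < ϵ/440.
Take δ = min(2, ϵ/440). Then 0 < |x − 5| < δ gives both |x − 5| < 2 and |x − 5| < ϵ/440, so |(-4x^3 - 4x - 5) + 525| < ϵ.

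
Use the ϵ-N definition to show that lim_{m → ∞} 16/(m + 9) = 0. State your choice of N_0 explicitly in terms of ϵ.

Suppose ϵ > 0. For m ≥ 1, |16/(m + 9) − 0| = 16/(m + 9) ≤ 16/m.
We need 16/m < ϵ, i.e. m > 16/ϵ.
Take N_0 = 16/ϵ. If m > N_0 then |16/(m + 9)| ≤ 16/m < ϵ.

N_0 = 16/ϵ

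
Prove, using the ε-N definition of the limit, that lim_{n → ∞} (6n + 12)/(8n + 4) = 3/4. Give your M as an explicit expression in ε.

Suppose ε > 0. For n ≥ 1, |(6n + 12)/(8n + 4) − (3/4)| = |72|/(8(8n + 4)) = 72/(8(8n + 4)).
Since 8n + 4 ≥ 8n for n ≥ 1, this is ≤ 72/(8·8n) = (9/8)/n.
So |(6n + 12)/(8n + 4) − (3/4)| < ε whenever n > (9/8)/ε.
Take M = (9/8)/ε. If n > M then |(6n + 12)/(8n + 4) − (3/4)| ≤ (9/8)/n < ε.

M = (9/8)/ε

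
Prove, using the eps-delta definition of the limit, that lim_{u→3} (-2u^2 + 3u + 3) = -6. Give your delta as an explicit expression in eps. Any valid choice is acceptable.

Suppose eps > 0. We want delta > 0 such that 0 < |u − 3| < delta implies |(-2u^2 + 3u + 3) + 6| < eps.
(-2u^2 + 3u + 3) + 6 = -2u^2 + 3u + 9 = (u − 3)(-2u - 3).
So |(-2u^2 + 3u + 3) + 6| = |u − 3|·|-2u - 3|.
Assume first that |u − 3| < 2, so |u| < 5. Then |-2u - 3| ≤ 2·5 + 3 = 13.
Hence |(-2u^2 + 3u + 3) + 6| ≤ 13|u − 3| < eps provided |u − 3| < eps/13.
Take delta = min(2, eps/13). Then 0 < |u − 3| < delta gives both |u − 3| < 2 and |u − 3| < eps/13, so |(-2u^2 + 3u + 3) + 6| < eps.

delta = min(2, eps/13)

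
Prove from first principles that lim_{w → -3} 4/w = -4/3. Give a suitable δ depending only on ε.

Fix ε > 0. We seek δ > 0 such that 0 < |w + 3| < δ implies |4/w + 4/3| < ε.
|4/w + 4/3| = 4·|-3 − w|/(3·|w|) = 4|w + 3|/(3|w|).
Restrict δ ≤ 3/2. Then |w + 3| < 3/2 gives |w| > 3/2, so 3|w| > 9/2.
Then |4/w + 4/3| < 4|w + 3|/(9/2), which is < ε when |w + 3| < (9/8)ε.
Take δ = min(3/2, (9/8)ε). Then 0 < |w + 3| < δ gives both |w + 3| < 3/2 and |w + 3| < (9/8)ε, so |4/w + 4/3| < ε.

δ = min(3/2, (9/8)ε)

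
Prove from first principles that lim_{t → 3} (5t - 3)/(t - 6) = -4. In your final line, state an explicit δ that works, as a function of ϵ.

Suppose ϵ > 0. We want δ > 0 with 0 < |t − 3| < δ ⇒ |(5t - 3)/(t - 6) + 4| < ϵ.
Combining over a common denominator, (5t - 3)/(t - 6) + 4 = [(5t - 3)·(-3) − 12·(t - 6)] / [(-3)·(t - 6)] = -27(t − 3) / ((-3)(t - 6)).
So |(5t - 3)/(t - 6) + 4| = 27|t − 3| / (3·|t − 6|).
Restrict δ ≤ 3/2. Then |t − 3| < 3/2 gives |t − 6| = |(t − 3) + (-3)| ≥ 3 − 3/2 = 3/2.
Hence |(5t - 3)/(t - 6) + 4| < 27|t − 3|/(3·(3/2)) = 6|t − 3|, which is < ϵ once |t − 3| < (1/6)ϵ.
Take δ = min(3/2, (1/6)ϵ). Then 0 < |t − 3| < δ forces both bounds, so |(5t - 3)/(t - 6) + 4| < ϵ.

δ = min(3/2, (1/6)ϵ)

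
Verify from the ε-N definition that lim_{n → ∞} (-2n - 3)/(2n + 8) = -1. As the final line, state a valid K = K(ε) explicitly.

K = (5/2)/ε

Let ε > 0. For n ≥ 1, |(-2n - 3)/(2n + 8) + 1| = |10|/(2(2n + 8)) = 10/(2(2n + 8)).
Since 2n + 8 ≥ 2n for n ≥ 1, this is ≤ 10/(2·2n) = (5/2)/n.
So |(-2n - 3)/(2n + 8) + 1| < ε whenever n > (5/2)/ε.
Take K = (5/2)/ε. If n > K then |(-2n - 3)/(2n + 8) + 1| ≤ (5/2)/n < ε.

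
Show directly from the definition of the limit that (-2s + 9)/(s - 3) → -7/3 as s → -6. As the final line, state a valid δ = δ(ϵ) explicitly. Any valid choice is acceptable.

δ = min(9/2, (27/2)ϵ)

Fix ϵ > 0. We want δ > 0 with 0 < |s + 6| < δ ⇒ |(-2s + 9)/(s - 3) + 7/3| < ϵ.
Combining over a common denominator, (-2s + 9)/(s - 3) + 7/3 = [(-2s + 9)·(-9) − 21·(s - 3)] / [(-9)·(s - 3)] = -3(s + 6) / ((-9)(s - 3)).
So |(-2s + 9)/(s - 3) + 7/3| = 3|s + 6| / (9·|s − 3|).
Restrict δ ≤ 9/2. Then |s + 6| < 9/2 gives |s − 3| = |(s + 6) + (-9)| ≥ 9 − 9/2 = 9/2.
Hence |(-2s + 9)/(s - 3) + 7/3| < 3|s + 6|/(9·(9/2)) = (2/27)|s + 6|, which is < ϵ once |s + 6| < (27/2)ϵ.
Take δ = min(9/2, (27/2)ϵ). Then 0 < |s + 6| < δ forces both bounds, so |(-2s + 9)/(s - 3) + 7/3| < ϵ.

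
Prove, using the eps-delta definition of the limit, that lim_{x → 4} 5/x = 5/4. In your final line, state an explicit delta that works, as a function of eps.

delta = min(2, (8/5)eps)

Suppose eps > 0. We seek delta > 0 such that 0 < |x − 4| < delta implies |5/x − (5/4)| < eps.
|5/x − (5/4)| = 5·|4 − x|/(4·|x|) = 5|x − 4|/(4|x|).
Require delta ≤ 2 so that |x| > 4 − 2 = 2, hence 4|x| > 8.
Then |5/x − (5/4)| < 5|x − 4|/8, which is < eps when |x − 4| < (8/5)eps.
Take delta = min(2, (8/5)eps). Then 0 < |x − 4| < delta gives both |x − 4| < 2 and |x − 4| < (8/5)eps, so |5/x − (5/4)| < eps.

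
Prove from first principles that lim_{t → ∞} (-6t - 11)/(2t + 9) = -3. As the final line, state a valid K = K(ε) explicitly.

K = 8/ε

Suppose ε > 0. We seek K > 0 such that t > K implies |(-6t - 11)/(2t + 9) + 3| < ε.
(-6t - 11)/(2t + 9) + 3 = (2(-6t - 11) − (-6)(2t + 9)) / (2(2t + 9)) = 32/(2(2t + 9)).
For t > 0 we have 2t + 9 > 2t, so |(-6t - 11)/(2t + 9) + 3| = 32/(2(2t + 9)) < 32/(2·2t) = 8/t.
Thus |(-6t - 11)/(2t + 9) + 3| < ε whenever t > 8/ε.
Take K = 8/ε. If t > K then |(-6t - 11)/(2t + 9) + 3| < 8/t < ε.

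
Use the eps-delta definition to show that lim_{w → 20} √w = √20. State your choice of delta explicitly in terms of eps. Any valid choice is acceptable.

delta = min(20, √20·eps)

Fix eps > 0. We want delta > 0 such that 0 < |w − 20| < delta implies |√w − √20| < eps.
Rationalise: √w − √20 = (w − 20)/(√w + √20), so |√w − √20| = |w − 20|/(√w + √20).
Restrict delta ≤ 20 so that |w − 20| < 20 forces w > 0, and then √w + √20 > √20.
Hence |√w − √20| < |w − 20|/√20, which is < eps once |w − 20| < √20·eps.
Take delta = min(20, √20·eps). If 0 < |w − 20| < delta then w > 0 and |√w − √20| < |w − 20|/√20 < eps.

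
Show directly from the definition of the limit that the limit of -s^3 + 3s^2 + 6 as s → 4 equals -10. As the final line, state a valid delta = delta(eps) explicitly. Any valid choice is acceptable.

delta = min(2, eps/46)

Let eps > 0. We want delta > 0 such that 0 < |s − 4| < delta implies |(-s^3 + 3s^2 + 6) + 10| < eps.
(-s^3 + 3s^2 + 6) + 10 = -s^3 + 3s^2 + 16 = (s − 4)(-s^2 - s - 4).
So |(-s^3 + 3s^2 + 6) + 10| = |s − 4|·|-s^2 - s - 4|.
Require delta ≤ 2. Then |s − 4| < 2 gives |s| < 6, and by the triangle inequality |-s^2 - s - 4| ≤ 6^2 + 6 + 4 = 46.
Hence |(-s^3 + 3s^2 + 6) + 10| ≤ 46|s − 4| < eps provided |s − 4| < eps/46.
Take delta = min(2, eps/46). Then 0 < |s − 4| < delta gives both |s − 4| < 2 and |s − 4| < eps/46, so |(-s^3 + 3s^2 + 6) + 10| < eps.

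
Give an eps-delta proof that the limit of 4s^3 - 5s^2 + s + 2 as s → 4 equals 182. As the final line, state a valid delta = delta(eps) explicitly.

delta = min(1, eps/200)

Fix eps > 0. We want delta > 0 such that 0 < |s − 4| < delta implies |(4s^3 - 5s^2 + s + 2) − 182| < eps.
(4s^3 - 5s^2 + s + 2) − 182 = 4s^3 - 5s^2 + s - 180 = (s − 4)(4s^2 + 11s + 45).
So |(4s^3 - 5s^2 + s + 2) − 182| = |s − 4|·|4s^2 + 11s + 45|.
Require delta ≤ 1. Then |s − 4| < 1 gives |s| < 5, and by the triangle inequality |4s^2 + 11s + 45| ≤ 4·5^2 + 11·5 + 45 = 200.
Hence |(4s^3 - 5s^2 + s + 2) − 182| ≤ 200|s − 4| < eps provided |s − 4| < eps/200.
Choosing delta = min(1, eps/200) ensures both conditions, hence |(4s^3 - 5s^2 + s + 2) − 182| < eps.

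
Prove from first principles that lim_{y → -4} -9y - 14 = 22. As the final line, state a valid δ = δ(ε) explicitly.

δ = ε/9

Fix ε > 0. We need δ > 0 so that 0 < |y + 4| < δ implies |(-9y - 14) − 22| < ε.
Since (-9y - 14) − 22 = -9(y + 4), we have |(-9y - 14) − 22| = 9|y + 4|.
So 9|y + 4| < ε exactly when |y + 4| < ε/9.
Choosing δ = ε/9 gives |(-9y - 14) − 22| = 9|y + 4| < ε whenever |y + 4| < δ.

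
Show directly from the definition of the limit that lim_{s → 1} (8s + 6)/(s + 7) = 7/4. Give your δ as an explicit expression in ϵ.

δ = min(4, (16/25)ϵ)

Fix ϵ > 0. We want δ > 0 with 0 < |s − 1| < δ ⇒ |(8s + 6)/(s + 7) − (7/4)| < ϵ.
Combining over a common denominator, (8s + 6)/(s + 7) − (7/4) = [(8s + 6)·8 − 14·(s + 7)] / [8·(s + 7)] = 50(s − 1) / (8(s + 7)).
So |(8s + 6)/(s + 7) − (7/4)| = 50|s − 1| / (8·|s + 7|).
Restrict δ ≤ 4. Then |s − 1| < 4 gives |s + 7| = |(s − 1) + 8| ≥ 8 − 4 = 4.
Hence |(8s + 6)/(s + 7) − (7/4)| < 50|s − 1|/(8·4) = (25/16)|s − 1|, which is < ϵ once |s − 1| < (16/25)ϵ.
Take δ = min(4, (16/25)ϵ). Then 0 < |s − 1| < δ forces both bounds, so |(8s + 6)/(s + 7) − (7/4)| < ϵ.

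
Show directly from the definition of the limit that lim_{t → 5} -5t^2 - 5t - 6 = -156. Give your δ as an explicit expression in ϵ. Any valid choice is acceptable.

Suppose ϵ > 0. We want δ > 0 such that 0 < |t − 5| < δ implies |(-5t^2 - 5t - 6) + 156| < ϵ.
(-5t^2 - 5t - 6) + 156 = -5t^2 - 5t + 150 = (t − 5)(-5t - 30).
So |(-5t^2 - 5t - 6) + 156| = |t − 5|·|-5t - 30|.
Assume first that |t − 5| < 1, so |t| < 6. Then |-5t - 30| ≤ 5·6 + 30 = 60.
Hence |(-5t^2 - 5t - 6) + 156| ≤ 60|t − 5| < ϵ provided |t − 5| < ϵ/60.
Take δ = min(1, ϵ/60). Then 0 < |t − 5| < δ gives both |t − 5| < 1 and |t − 5| < ϵ/60, so |(-5t^2 - 5t - 6) + 156| < ϵ.

δ = min(1, ϵ/60)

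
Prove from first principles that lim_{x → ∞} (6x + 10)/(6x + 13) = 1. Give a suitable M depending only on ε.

M = (1/2)/ε

Fix ε > 0. We seek M > 0 such that x > M implies |(6x + 10)/(6x + 13) − 1| < ε.
(6x + 10)/(6x + 13) − 1 = (6(6x + 10) − 6(6x + 13)) / (6(6x + 13)) = -18/(6(6x + 13)).
For x > 0 we have 6x + 13 > 6x, so |(6x + 10)/(6x + 13) − 1| = 18/(6(6x + 13)) < 18/(6·6x) = (1/2)/x.
Thus |(6x + 10)/(6x + 13) − 1| < ε whenever x > (1/2)/ε.
Take M = (1/2)/ε. If x > M then |(6x + 10)/(6x + 13) − 1| < (1/2)/x < ε.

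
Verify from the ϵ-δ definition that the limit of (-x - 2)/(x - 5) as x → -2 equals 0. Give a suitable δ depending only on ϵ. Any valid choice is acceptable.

δ = min(7/2, (7/2)ϵ)

Let ϵ > 0. We want δ > 0 with 0 < |x + 2| < δ ⇒ |(-x - 2)/(x - 5) − 0| < ϵ.
Combining over a common denominator, (-x - 2)/(x - 5) − 0 = [(-x - 2)·(-7) − 0·(x - 5)] / [(-7)·(x - 5)] = 7(x + 2) / ((-7)(x - 5)).
So |(-x - 2)/(x - 5) − 0| = 7|x + 2| / (7·|x − 5|).
Require δ ≤ 7/2, so |x − 5| ≥ |-7| − |x + 2| > 7 − 7/2 = 7/2.
Hence |(-x - 2)/(x - 5) − 0| < 7|x + 2|/(7·(7/2)) = (2/7)|x + 2|, which is < ϵ once |x + 2| < (7/2)ϵ.
Take δ = min(7/2, (7/2)ϵ). Then 0 < |x + 2| < δ forces both bounds, so |(-x - 2)/(x - 5) − 0| < ϵ.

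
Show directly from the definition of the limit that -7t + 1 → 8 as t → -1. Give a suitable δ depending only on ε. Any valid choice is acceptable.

δ = ε/7

Fix ε > 0. We need δ > 0 so that 0 < |t + 1| < δ implies |(-7t + 1) − 8| < ε.
|(-7t + 1) − 8| = |-7t - 7| = 7|t + 1|.
So 7|t + 1| < ε exactly when |t + 1| < ε/7.
Choosing δ = ε/7 gives |(-7t + 1) − 8| = 7|t + 1| < ε whenever |t + 1| < δ.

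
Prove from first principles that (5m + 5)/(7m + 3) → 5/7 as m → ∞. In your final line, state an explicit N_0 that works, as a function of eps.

Suppose eps > 0. For m ≥ 1, |(5m + 5)/(7m + 3) − (5/7)| = |20|/(7(7m + 3)) = 20/(7(7m + 3)).
Since 7m + 3 ≥ 7m for m ≥ 1, this is ≤ 20/(7·7m) = (20/49)/m.
So |(5m + 5)/(7m + 3) − (5/7)| < eps whenever m > (20/49)/eps.
Take N_0 = (20/49)/eps. If m > N_0 then |(5m + 5)/(7m + 3) − (5/7)| ≤ (20/49)/m < eps.

N_0 = (20/49)/eps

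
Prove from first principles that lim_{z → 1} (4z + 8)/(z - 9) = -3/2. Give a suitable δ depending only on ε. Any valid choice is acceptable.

Let ε > 0. We want δ > 0 with 0 < |z − 1| < δ ⇒ |(4z + 8)/(z - 9) + 3/2| < ε.
Combining over a common denominator, (4z + 8)/(z - 9) + 3/2 = [(4z + 8)·(-8) − 12·(z - 9)] / [(-8)·(z - 9)] = -44(z − 1) / ((-8)(z - 9)).
So |(4z + 8)/(z - 9) + 3/2| = 44|z − 1| / (8·|z − 9|).
Restrict δ ≤ 4. Then |z − 1| < 4 gives |z − 9| = |(z − 1) + (-8)| ≥ 8 − 4 = 4.
Hence |(4z + 8)/(z - 9) + 3/2| < 44|z − 1|/(8·4) = (11/8)|z − 1|, which is < ε once |z − 1| < (8/11)ε.
Take δ = min(4, (8/11)ε). Then 0 < |z − 1| < δ forces both bounds, so |(4z + 8)/(z - 9) + 3/2| < ε.

δ = min(4, (8/11)ε)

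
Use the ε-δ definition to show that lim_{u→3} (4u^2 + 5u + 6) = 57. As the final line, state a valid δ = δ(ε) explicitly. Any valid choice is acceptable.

δ = min(2, ε/37)

Let ε > 0. We want δ > 0 such that 0 < |u − 3| < δ implies |(4u^2 + 5u + 6) − 57| < ε.
(4u^2 + 5u + 6) − 57 = 4u^2 + 5u - 51 = (u − 3)(4u + 17).
So |(4u^2 + 5u + 6) − 57| = |u − 3|·|4u + 17|.
Require δ ≤ 2. Then |u − 3| < 2 gives |u| < 5, and by the triangle inequality |4u + 17| ≤ 4·5 + 17 = 37.
Hence |(4u^2 + 5u + 6) − 57| ≤ 37|u − 3| < ε provided |u − 3| < ε/37.
Take δ = min(2, ε/37). Then 0 < |u − 3| < δ gives both |u − 3| < 2 and |u − 3| < ε/37, so |(4u^2 + 5u + 6) − 57| < ε.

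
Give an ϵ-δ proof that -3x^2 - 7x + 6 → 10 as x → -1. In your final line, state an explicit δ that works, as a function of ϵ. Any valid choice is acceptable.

Fix ϵ > 0. We want δ > 0 such that 0 < |x + 1| < δ implies |(-3x^2 - 7x + 6) − 10| < ϵ.
(-3x^2 - 7x + 6) − 10 = -3x^2 - 7x - 4 = (x + 1)(-3x - 4).
So |(-3x^2 - 7x + 6) − 10| = |x + 1|·|-3x - 4|.
Require δ ≤ 1. Then |x + 1| < 1 gives |x| < 2, and by the triangle inequality |-3x - 4| ≤ 3·2 + 4 = 10.
Hence |(-3x^2 - 7x + 6) − 10| ≤ 10|x + 1| < ϵ provided |x + 1| < ϵ/10.
Choosing δ = min(1, ϵ/10) ensures both conditions, hence |(-3x^2 - 7x + 6) − 10| < ϵ.

δ = min(1, ϵ/10)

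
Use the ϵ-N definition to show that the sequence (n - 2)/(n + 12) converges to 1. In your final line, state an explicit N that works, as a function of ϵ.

Fix ϵ > 0. For n ≥ 1, |(n - 2)/(n + 12) − 1| = |-14|/((n + 12)) = 14/((n + 12)).
Since n + 12 ≥ n for n ≥ 1, this is ≤ 14/(n) = 14/n.
So |(n - 2)/(n + 12) − 1| < ϵ whenever n > 14/ϵ.
Take N = 14/ϵ. If n > N then |(n - 2)/(n + 12) − 1| ≤ 14/n < ϵ.

N = 14/ϵ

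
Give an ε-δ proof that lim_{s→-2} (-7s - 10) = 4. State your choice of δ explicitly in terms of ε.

Let ε > 0 be given. We need δ > 0 so that 0 < |s + 2| < δ implies |(-7s - 10) − 4| < ε.
|(-7s - 10) − 4| = |-7s - 14| = 7|s + 2|.
So 7|s + 2| < ε exactly when |s + 2| < ε/7.
Take δ = ε/7. If 0 < |s + 2| < δ then |(-7s - 10) − 4| = 7|s + 2| < 7·(ε/7) = ε.

δ = ε/7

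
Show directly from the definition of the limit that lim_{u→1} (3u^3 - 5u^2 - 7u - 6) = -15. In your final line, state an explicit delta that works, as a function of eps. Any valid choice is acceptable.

Fix eps > 0. We want delta > 0 such that 0 < |u − 1| < delta implies |(3u^3 - 5u^2 - 7u - 6) + 15| < eps.
(3u^3 - 5u^2 - 7u - 6) + 15 = 3u^3 - 5u^2 - 7u + 9 = (u − 1)(3u^2 - 2u - 9).
So |(3u^3 - 5u^2 - 7u - 6) + 15| = |u − 1|·|3u^2 - 2u - 9|.
Require delta ≤ 1. Then |u − 1| < 1 gives |u| < 2, and by the triangle inequality |3u^2 - 2u - 9| ≤ 3·2^2 + 2·2 + 9 = 25.
Hence |(3u^3 - 5u^2 - 7u - 6) + 15| ≤ 25|u − 1| < eps provided |u − 1| < eps/25.
Choosing delta = min(1, eps/25) ensures both conditions, hence |(3u^3 - 5u^2 - 7u - 6) + 15| < eps.

delta = min(1, eps/25)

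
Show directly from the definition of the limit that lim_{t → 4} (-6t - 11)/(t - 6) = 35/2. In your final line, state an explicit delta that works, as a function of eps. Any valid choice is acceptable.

Fix eps > 0. We want delta > 0 with 0 < |t − 4| < delta ⇒ |(-6t - 11)/(t - 6) − (35/2)| < eps.
Combining over a common denominator, (-6t - 11)/(t - 6) − (35/2) = [(-6t - 11)·(-2) − (-35)·(t - 6)] / [(-2)·(t - 6)] = 47(t − 4) / ((-2)(t - 6)).
So |(-6t - 11)/(t - 6) − (35/2)| = 47|t − 4| / (2·|t − 6|).
Restrict delta ≤ 1. Then |t − 4| < 1 gives |t − 6| = |(t − 4) + (-2)| ≥ 2 − 1 = 1.
Hence |(-6t - 11)/(t - 6) − (35/2)| < 47|t − 4|/(2·1) = (47/2)|t − 4|, which is < eps once |t − 4| < (2/47)eps.
Take delta = min(1, (2/47)eps). Then 0 < |t − 4| < delta forces both bounds, so |(-6t - 11)/(t - 6) − (35/2)| < eps.

delta = min(1, (2/47)eps)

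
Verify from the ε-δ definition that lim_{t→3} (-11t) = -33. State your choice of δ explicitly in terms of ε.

δ = ε/11

Fix ε > 0. We need δ > 0 so that 0 < |t − 3| < δ implies |(-11t) + 33| < ε.
Since (-11t) + 33 = -11(t − 3), we have |(-11t) + 33| = 11|t − 3|.
Thus it suffices that |t − 3| < ε/11.
Choosing δ = ε/11 gives |(-11t) + 33| = 11|t − 3| < ε whenever |t − 3| < δ.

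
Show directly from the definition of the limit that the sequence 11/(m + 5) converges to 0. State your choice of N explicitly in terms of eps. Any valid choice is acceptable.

Let eps > 0 be given. For m ≥ 1, |11/(m + 5) − 0| = 11/(m + 5) ≤ 11/m.
We need 11/m < eps, i.e. m > 11/eps.
Take N = 11/eps. If m > N then |11/(m + 5)| ≤ 11/m < eps.

N = 11/eps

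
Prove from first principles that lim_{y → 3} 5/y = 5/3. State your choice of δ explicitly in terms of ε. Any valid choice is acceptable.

Suppose ε > 0. We seek δ > 0 such that 0 < |y − 3| < δ implies |5/y − (5/3)| < ε.
|5/y − (5/3)| = 5·|3 − y|/(3·|y|) = 5|y − 3|/(3|y|).
Require δ ≤ 3/2 so that |y| > 3 − 3/2 = 3/2, hence 3|y| > 9/2.
Then |5/y − (5/3)| < 5|y − 3|/(9/2), which is < ε when |y − 3| < (9/10)ε.
Take δ = min(3/2, (9/10)ε). Then 0 < |y − 3| < δ gives both |y − 3| < 3/2 and |y − 3| < (9/10)ε, so |5/y − (5/3)| < ε.

δ = min(3/2, (9/10)ε)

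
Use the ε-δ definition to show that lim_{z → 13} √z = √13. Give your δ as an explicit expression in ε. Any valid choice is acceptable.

Let ε > 0 be given. We want δ > 0 such that 0 < |z − 13| < δ implies |√z − √13| < ε.
Rationalise: √z − √13 = (z − 13)/(√z + √13), so |√z − √13| = |z − 13|/(√z + √13).
Restrict δ ≤ 13 so that |z − 13| < 13 forces z > 0, and then √z + √13 > √13.
Hence |√z − √13| < |z − 13|/√13, which is < ε once |z − 13| < √13·ε.
Take δ = min(13, √13·ε). If 0 < |z − 13| < δ then z > 0 and |√z − √13| < |z − 13|/√13 < ε.

δ = min(13, √13·ε)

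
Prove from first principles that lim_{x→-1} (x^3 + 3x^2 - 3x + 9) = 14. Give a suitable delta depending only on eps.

Let eps > 0. We want delta > 0 such that 0 < |x + 1| < delta implies |(x^3 + 3x^2 - 3x + 9) − 14| < eps.
(x^3 + 3x^2 - 3x + 9) − 14 = x^3 + 3x^2 - 3x - 5 = (x + 1)(x^2 + 2x - 5).
So |(x^3 + 3x^2 - 3x + 9) − 14| = |x + 1|·|x^2 + 2x - 5|.
Require delta ≤ 2. Then |x + 1| < 2 gives |x| < 3, and by the triangle inequality |x^2 + 2x - 5| ≤ 3^2 + 2·3 + 5 = 20.
Hence |(x^3 + 3x^2 - 3x + 9) − 14| ≤ 20|x + 1| < eps provided |x + 1| < eps/20.
Choosing delta = min(2, eps/20) ensures both conditions, hence |(x^3 + 3x^2 - 3x + 9) − 14| < eps.

delta = min(2, eps/20)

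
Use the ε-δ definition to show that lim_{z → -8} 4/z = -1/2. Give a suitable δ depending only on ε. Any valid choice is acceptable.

δ = min(4, 8ε)

Let ε > 0. We seek δ > 0 such that 0 < |z + 8| < δ implies |4/z + 1/2| < ε.
|4/z + 1/2| = 4·|-8 − z|/(8·|z|) = 4|z + 8|/(8|z|).
Restrict δ ≤ 4. Then |z + 8| < 4 gives |z| > 4, so 8|z| > 32.
Then |4/z + 1/2| < 4|z + 8|/32, which is < ε when |z + 8| < 8ε.
Take δ = min(4, 8ε). Then 0 < |z + 8| < δ gives both |z + 8| < 4 and |z + 8| < 8ε, so |4/z + 1/2| < ε.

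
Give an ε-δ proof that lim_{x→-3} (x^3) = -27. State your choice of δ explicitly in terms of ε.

δ = min(1, ε/37)

Let ε > 0. We seek δ > 0 with 0 < |x + 3| < δ ⇒ |x^3 + 27| < ε.
Factor: x^3 + 27 = (x + 3)(x^2 - 3x + 9), so |x^3 + 27| = |x + 3|·|x^2 - 3x + 9|.
Impose δ ≤ 1 so that |x| < 4; then |x^2 - 3x + 9| ≤ 37.
Hence |x^3 + 27| ≤ 37|x + 3|, which is < ε once |x + 3| < ε/37.
Take δ = min(1, ε/37). If 0 < |x + 3| < δ then both bounds hold and |x^3 + 27| ≤ 37|x + 3| < 37·(ε/37) = ε.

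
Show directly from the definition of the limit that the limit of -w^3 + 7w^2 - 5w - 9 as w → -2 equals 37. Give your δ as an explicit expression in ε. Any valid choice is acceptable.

Fix ε > 0. We want δ > 0 such that 0 < |w + 2| < δ implies |(-w^3 + 7w^2 - 5w - 9) − 37| < ε.
(-w^3 + 7w^2 - 5w - 9) − 37 = -w^3 + 7w^2 - 5w - 46 = (w + 2)(-w^2 + 9w - 23).
So |(-w^3 + 7w^2 - 5w - 9) − 37| = |w + 2|·|-w^2 + 9w - 23|.
Assume first that |w + 2| < 1, so |w| < 3. Then |-w^2 + 9w - 23| ≤ 3^2 + 9·3 + 23 = 59.
Hence |(-w^3 + 7w^2 - 5w - 9) − 37| ≤ 59|w + 2| < ε provided |w + 2| < ε/59.
Choosing δ = min(1, ε/59) ensures both conditions, hence |(-w^3 + 7w^2 - 5w - 9) − 37| < ε.

δ = min(1, ε/59)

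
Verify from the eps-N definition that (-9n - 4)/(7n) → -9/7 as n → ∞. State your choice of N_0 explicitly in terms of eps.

N_0 = (4/7)/eps

Let eps > 0 be given. For n ≥ 1, |(-9n - 4)/(7n) + 9/7| = |-28|/(7(7n)) = 28/(7(7n)).
Since 7n ≥ 7n for n ≥ 1, this is ≤ 28/(7·7n) = (4/7)/n.
So |(-9n - 4)/(7n) + 9/7| < eps whenever n > (4/7)/eps.
Take N_0 = (4/7)/eps. If n > N_0 then |(-9n - 4)/(7n) + 9/7| ≤ (4/7)/n < eps.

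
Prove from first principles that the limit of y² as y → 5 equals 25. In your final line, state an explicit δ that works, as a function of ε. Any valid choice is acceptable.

Let ε > 0 be given. We seek δ > 0 with 0 < |y − 5| < δ ⇒ |y² − 25| < ε.
Factor: y² − 25 = (y − 5)(y + 5), so |y² − 25| = |y − 5|·|y + 5|.
Impose δ ≤ 1 so that |y| < 6; then |y + 5| ≤ 11.
Hence |y² − 25| ≤ 11|y − 5|, which is < ε once |y − 5| < ε/11.
Take δ = min(1, ε/11). If 0 < |y − 5| < δ then both bounds hold and |y² − 25| ≤ 11|y − 5| < 11·(ε/11) = ε.

δ = min(1, ε/11)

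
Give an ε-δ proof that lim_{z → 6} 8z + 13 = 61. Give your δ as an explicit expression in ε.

δ = ε/8

Let ε > 0. We need δ > 0 so that 0 < |z − 6| < δ implies |(8z + 13) − 61| < ε.
|(8z + 13) − 61| = |8z - 48| = 8|z − 6|.
Thus it suffices that |z − 6| < ε/8.
Take δ = ε/8. If 0 < |z − 6| < δ then |(8z + 13) − 61| = 8|z − 6| < 8·(ε/8) = ε.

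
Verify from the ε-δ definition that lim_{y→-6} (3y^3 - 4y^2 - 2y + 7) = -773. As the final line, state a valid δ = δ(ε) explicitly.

Let ε > 0 be given. We want δ > 0 such that 0 < |y + 6| < δ implies |(3y^3 - 4y^2 - 2y + 7) + 773| < ε.
(3y^3 - 4y^2 - 2y + 7) + 773 = 3y^3 - 4y^2 - 2y + 780 = (y + 6)(3y^2 - 22y + 130).
So |(3y^3 - 4y^2 - 2y + 7) + 773| = |y + 6|·|3y^2 - 22y + 130|.
Assume first that |y + 6| < 2, so |y| < 8. Then |3y^2 - 22y + 130| ≤ 3·8^2 + 22·8 + 130 = 498.
Hence |(3y^3 - 4y^2 - 2y + 7) + 773| ≤ 498|y + 6| < ε provided |y + 6| < ε/498.
Choosing δ = min(2, ε/498) ensures both conditions, hence |(3y^3 - 4y^2 - 2y + 7) + 773| < ε.

δ = min(2, ε/498)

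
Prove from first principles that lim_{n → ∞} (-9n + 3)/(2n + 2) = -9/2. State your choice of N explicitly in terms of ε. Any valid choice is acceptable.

Suppose ε > 0. For n ≥ 1, |(-9n + 3)/(2n + 2) + 9/2| = |24|/(2(2n + 2)) = 24/(2(2n + 2)).
Since 2n + 2 ≥ 2n for n ≥ 1, this is ≤ 24/(2·2n) = 6/n.
So |(-9n + 3)/(2n + 2) + 9/2| < ε whenever n > 6/ε.
Take N = 6/ε. If n > N then |(-9n + 3)/(2n + 2) + 9/2| ≤ 6/n < ε.

N = 6/ε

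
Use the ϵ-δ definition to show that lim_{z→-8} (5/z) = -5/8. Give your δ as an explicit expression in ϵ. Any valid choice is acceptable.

Let ϵ > 0 be given. We seek δ > 0 such that 0 < |z + 8| < δ implies |5/z + 5/8| < ϵ.
|5/z + 5/8| = 5·|-8 − z|/(8·|z|) = 5|z + 8|/(8|z|).
Require δ ≤ 4 so that |z| > 8 − 4 = 4, hence 8|z| > 32.
Then |5/z + 5/8| < 5|z + 8|/32, which is < ϵ when |z + 8| < (32/5)ϵ.
Take δ = min(4, (32/5)ϵ). Then 0 < |z + 8| < δ gives both |z + 8| < 4 and |z + 8| < (32/5)ϵ, so |5/z + 5/8| < ϵ.

δ = min(4, (32/5)ϵ)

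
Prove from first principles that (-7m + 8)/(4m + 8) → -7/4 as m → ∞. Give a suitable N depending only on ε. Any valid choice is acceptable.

Let ε > 0. For m ≥ 1, |(-7m + 8)/(4m + 8) + 7/4| = |88|/(4(4m + 8)) = 88/(4(4m + 8)).
Since 4m + 8 ≥ 4m for m ≥ 1, this is ≤ 88/(4·4m) = (11/2)/m.
So |(-7m + 8)/(4m + 8) + 7/4| < ε whenever m > (11/2)/ε.
Take N = (11/2)/ε. If m > N then |(-7m + 8)/(4m + 8) + 7/4| ≤ (11/2)/m < ε.

N = (11/2)/ε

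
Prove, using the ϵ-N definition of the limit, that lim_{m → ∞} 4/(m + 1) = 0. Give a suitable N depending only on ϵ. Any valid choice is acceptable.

Let ϵ > 0. For m ≥ 1, |4/(m + 1) − 0| = 4/(m + 1) ≤ 4/m.
We need 4/m < ϵ, i.e. m > 4/ϵ.
Take N = 4/ϵ. If m > N then |4/(m + 1)| ≤ 4/m < ϵ.

N = 4/ϵ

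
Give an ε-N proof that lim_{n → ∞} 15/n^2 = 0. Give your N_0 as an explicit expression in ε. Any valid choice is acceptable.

Let ε > 0 be given. For n ≥ 1, |15/n^2 − 0| = 15/n^2.
15/n^2 < ε ⇔ n^2 > 15/ε ⇔ n > (15/ε)^{1/2}.
Take N_0 = (15/ε)^{1/2}. Then n > N_0 implies 15/n^2 < ε.

N_0 = (15/ε)^{1/2}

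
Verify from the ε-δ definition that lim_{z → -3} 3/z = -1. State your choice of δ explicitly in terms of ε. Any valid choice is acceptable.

Let ε > 0 be given. We seek δ > 0 such that 0 < |z + 3| < δ implies |3/z + 1| < ε.
|3/z + 1| = 3·|-3 − z|/(3·|z|) = 3|z + 3|/(3|z|).
Restrict δ ≤ 3/2. Then |z + 3| < 3/2 gives |z| > 3/2, so 3|z| > 9/2.
Then |3/z + 1| < 3|z + 3|/(9/2), which is < ε when |z + 3| < (3/2)ε.
Take δ = min(3/2, (3/2)ε). Then 0 < |z + 3| < δ gives both |z + 3| < 3/2 and |z + 3| < (3/2)ε, so |3/z + 1| < ε.

δ = min(3/2, (3/2)ε)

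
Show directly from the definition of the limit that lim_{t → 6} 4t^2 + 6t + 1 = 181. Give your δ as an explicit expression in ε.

Fix ε > 0. We want δ > 0 such that 0 < |t − 6| < δ implies |(4t^2 + 6t + 1) − 181| < ε.
(4t^2 + 6t + 1) − 181 = 4t^2 + 6t - 180 = (t − 6)(4t + 30).
So |(4t^2 + 6t + 1) − 181| = |t − 6|·|4t + 30|.
Require δ ≤ 1. Then |t − 6| < 1 gives |t| < 7, and by the triangle inequality |4t + 30| ≤ 4·7 + 30 = 58.
Hence |(4t^2 + 6t + 1) − 181| ≤ 58|t − 6| < ε provided |t − 6| < ε/58.
Take δ = min(1, ε/58). Then 0 < |t − 6| < δ gives both |t − 6| < 1 and |t − 6| < ε/58, so |(4t^2 + 6t + 1) − 181| < ε.

δ = min(1, ε/58)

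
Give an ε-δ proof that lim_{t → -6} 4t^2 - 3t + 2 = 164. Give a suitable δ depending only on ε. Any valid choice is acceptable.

Fix ε > 0. We want δ > 0 such that 0 < |t + 6| < δ implies |(4t^2 - 3t + 2) − 164| < ε.
(4t^2 - 3t + 2) − 164 = 4t^2 - 3t - 162 = (t + 6)(4t - 27).
So |(4t^2 - 3t + 2) − 164| = |t + 6|·|4t - 27|.
Require δ ≤ 1. Then |t + 6| < 1 gives |t| < 7, and by the triangle inequality |4t - 27| ≤ 4·7 + 27 = 55.
Hence |(4t^2 - 3t + 2) − 164| ≤ 55|t + 6| < ε provided |t + 6| < ε/55.
Choosing δ = min(1, ε/55) ensures both conditions, hence |(4t^2 - 3t + 2) − 164| < ε.

δ = min(1, ε/55)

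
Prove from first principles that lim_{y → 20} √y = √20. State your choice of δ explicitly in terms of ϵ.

δ = min(20, √20·ϵ)

Let ϵ > 0 be given. We want δ > 0 such that 0 < |y − 20| < δ implies |√y − √20| < ϵ.
Multiplying by the conjugate, |√y − √20| = |y − 20|/(√y + √20).
Restrict δ ≤ 20 so that |y − 20| < 20 forces y > 0, and then √y + √20 > √20.
Hence |√y − √20| < |y − 20|/√20, which is < ϵ once |y − 20| < √20·ϵ.
Take δ = min(20, √20·ϵ). If 0 < |y − 20| < δ then y > 0 and |√y − √20| < |y − 20|/√20 < ϵ.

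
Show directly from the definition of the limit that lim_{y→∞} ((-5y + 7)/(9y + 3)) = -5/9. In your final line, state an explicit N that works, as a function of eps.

N = (26/27)/eps

Suppose eps > 0. We seek N > 0 such that y > N implies |(-5y + 7)/(9y + 3) + 5/9| < eps.
(-5y + 7)/(9y + 3) + 5/9 = (9(-5y + 7) − (-5)(9y + 3)) / (9(9y + 3)) = 78/(9(9y + 3)).
For y > 0 we have 9y + 3 > 9y, so |(-5y + 7)/(9y + 3) + 5/9| = 78/(9(9y + 3)) < 78/(9·9y) = (26/27)/y.
Thus |(-5y + 7)/(9y + 3) + 5/9| < eps whenever y > (26/27)/eps.
Take N = (26/27)/eps. If y > N then |(-5y + 7)/(9y + 3) + 5/9| < (26/27)/y < eps.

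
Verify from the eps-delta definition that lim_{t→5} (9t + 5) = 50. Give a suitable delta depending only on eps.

Let eps > 0 be given. We need delta > 0 so that 0 < |t − 5| < delta implies |(9t + 5) − 50| < eps.
|(9t + 5) − 50| = |9t - 45| = 9|t − 5|.
Thus it suffices that |t − 5| < eps/9.
Choosing delta = eps/9 gives |(9t + 5) − 50| = 9|t − 5| < eps whenever |t − 5| < delta.

delta = eps/9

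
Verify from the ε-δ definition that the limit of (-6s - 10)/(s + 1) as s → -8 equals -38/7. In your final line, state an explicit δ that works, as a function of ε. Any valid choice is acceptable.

δ = min(7/2, (49/8)ε)

Suppose ε > 0. We want δ > 0 with 0 < |s + 8| < δ ⇒ |(-6s - 10)/(s + 1) + 38/7| < ε.
Combining over a common denominator, (-6s - 10)/(s + 1) + 38/7 = [(-6s - 10)·(-7) − 38·(s + 1)] / [(-7)·(s + 1)] = 4(s + 8) / ((-7)(s + 1)).
So |(-6s - 10)/(s + 1) + 38/7| = 4|s + 8| / (7·|s + 1|).
Restrict δ ≤ 7/2. Then |s + 8| < 7/2 gives |s + 1| = |(s + 8) + (-7)| ≥ 7 − 7/2 = 7/2.
Hence |(-6s - 10)/(s + 1) + 38/7| < 4|s + 8|/(7·(7/2)) = (8/49)|s + 8|, which is < ε once |s + 8| < (49/8)ε.
Take δ = min(7/2, (49/8)ε). Then 0 < |s + 8| < δ forces both bounds, so |(-6s - 10)/(s + 1) + 38/7| < ε.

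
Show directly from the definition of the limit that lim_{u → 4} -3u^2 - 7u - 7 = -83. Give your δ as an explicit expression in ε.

Let ε > 0 be given. We want δ > 0 such that 0 < |u − 4| < δ implies |(-3u^2 - 7u - 7) + 83| < ε.
(-3u^2 - 7u - 7) + 83 = -3u^2 - 7u + 76 = (u − 4)(-3u - 19).
So |(-3u^2 - 7u - 7) + 83| = |u − 4|·|-3u - 19|.
Assume first that |u − 4| < 2, so |u| < 6. Then |-3u - 19| ≤ 3·6 + 19 = 37.
Hence |(-3u^2 - 7u - 7) + 83| ≤ 37|u − 4| < ε provided |u − 4| < ε/37.
Take δ = min(2, ε/37). Then 0 < |u − 4| < δ gives both |u − 4| < 2 and |u − 4| < ε/37, so |(-3u^2 - 7u - 7) + 83| < ε.

δ = min(2, ε/37)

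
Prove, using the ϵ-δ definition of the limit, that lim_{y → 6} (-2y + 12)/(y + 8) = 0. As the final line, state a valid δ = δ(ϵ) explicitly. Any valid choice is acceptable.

Let ϵ > 0. We want δ > 0 with 0 < |y − 6| < δ ⇒ |(-2y + 12)/(y + 8) − 0| < ϵ.
Combining over a common denominator, (-2y + 12)/(y + 8) − 0 = [(-2y + 12)·14 − 0·(y + 8)] / [14·(y + 8)] = -28(y − 6) / (14(y + 8)).
So |(-2y + 12)/(y + 8) − 0| = 28|y − 6| / (14·|y + 8|).
Require δ ≤ 7, so |y + 8| ≥ |14| − |y − 6| > 14 − 7 = 7.
Hence |(-2y + 12)/(y + 8) − 0| < 28|y − 6|/(14·7) = (2/7)|y − 6|, which is < ϵ once |y − 6| < (7/2)ϵ.
Take δ = min(7, (7/2)ϵ). Then 0 < |y − 6| < δ forces both bounds, so |(-2y + 12)/(y + 8) − 0| < ϵ.

δ = min(7, (7/2)ϵ)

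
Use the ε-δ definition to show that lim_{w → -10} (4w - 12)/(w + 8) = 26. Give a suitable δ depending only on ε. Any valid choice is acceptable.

δ = min(1, (1/22)ε)

Let ε > 0 be given. We want δ > 0 with 0 < |w + 10| < δ ⇒ |(4w - 12)/(w + 8) − 26| < ε.
Combining over a common denominator, (4w - 12)/(w + 8) − 26 = [(4w - 12)·(-2) − (-52)·(w + 8)] / [(-2)·(w + 8)] = 44(w + 10) / ((-2)(w + 8)).
So |(4w - 12)/(w + 8) − 26| = 44|w + 10| / (2·|w + 8|).
Require δ ≤ 1, so |w + 8| ≥ |-2| − |w + 10| > 2 − 1 = 1.
Hence |(4w - 12)/(w + 8) − 26| < 44|w + 10|/(2·1) = 22|w + 10|, which is < ε once |w + 10| < (1/22)ε.
Take δ = min(1, (1/22)ε). Then 0 < |w + 10| < δ forces both bounds, so |(4w - 12)/(w + 8) − 26| < ε.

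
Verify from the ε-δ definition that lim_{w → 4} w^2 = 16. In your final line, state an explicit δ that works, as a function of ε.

δ = min(1, ε/9)

Let ε > 0 be given. We seek δ > 0 with 0 < |w − 4| < δ ⇒ |w^2 − 16| < ε.
Factor: w^2 − 16 = (w − 4)(w + 4), so |w^2 − 16| = |w − 4|·|w + 4|.
Restrict δ ≤ 1. Then |w − 4| < 1 gives |w| < 5, so by the triangle inequality |w + 4| ≤ 5 + 4 = 9.
Hence |w^2 − 16| ≤ 9|w − 4|, which is < ε once |w − 4| < ε/9.
Take δ = min(1, ε/9). If 0 < |w − 4| < δ then both bounds hold and |w^2 − 16| ≤ 9|w − 4| < 9·(ε/9) = ε.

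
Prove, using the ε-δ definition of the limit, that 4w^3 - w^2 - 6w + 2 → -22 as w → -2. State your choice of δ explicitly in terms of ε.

Fix ε > 0. We want δ > 0 such that 0 < |w + 2| < δ implies |(4w^3 - w^2 - 6w + 2) + 22| < ε.
(4w^3 - w^2 - 6w + 2) + 22 = 4w^3 - w^2 - 6w + 24 = (w + 2)(4w^2 - 9w + 12).
So |(4w^3 - w^2 - 6w + 2) + 22| = |w + 2|·|4w^2 - 9w + 12|.
Require δ ≤ 1. Then |w + 2| < 1 gives |w| < 3, and by the triangle inequality |4w^2 - 9w + 12| ≤ 4·3^2 + 9·3 + 12 = 75.
Hence |(4w^3 - w^2 - 6w + 2) + 22| ≤ 75|w + 2| < ε provided |w + 2| < ε/75.
Choosing δ = min(1, ε/75) ensures both conditions, hence |(4w^3 - w^2 - 6w + 2) + 22| < ε.

δ = min(1, ε/75)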